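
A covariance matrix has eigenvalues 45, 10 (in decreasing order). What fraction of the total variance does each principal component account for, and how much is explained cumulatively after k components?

Step 1 — total variance = trace(Sigma) = Σ λ_i = 45 + 10 = 55.

Step 2 — fraction explained by component i = λ_i / Σ λ:
  PC1: 45/55 = 0.8182
  PC2: 10/55 = 0.1818

Step 3 — cumulative fraction after k components = (λ_1 + ... + λ_k) / Σ λ:
  k = 1: 45/55 = 0.8182
  k = 2: (45 + 10)/55 = 55/55 = 1

Summary (fraction, with percent):

explained: PC1 0.8182 (81.82%), PC2 0.1818 (18.18%);  cumulative: 0.8182, 1


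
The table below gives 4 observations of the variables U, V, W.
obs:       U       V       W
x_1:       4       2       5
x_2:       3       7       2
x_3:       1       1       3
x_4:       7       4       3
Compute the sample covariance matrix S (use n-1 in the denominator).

Step 1 — column means:
  mean(U) = (4 + 3 + 1 + 7) / 4 = 15/4 = 3.75
  mean(V) = (2 + 7 + 1 + 4) / 4 = 14/4 = 3.5
  mean(W) = (5 + 2 + 3 + 3) / 4 = 13/4 = 3.25

Step 2 — sample covariance S[i,j] = (1/(n-1)) · Σ_k (x_{k,i} - mean_i) · (x_{k,j} - mean_j), with n-1 = 3.
  S[U,U] = ((0.25)·(0.25) + (-0.75)·(-0.75) + (-2.75)·(-2.75) + (3.25)·(3.25)) / 3 = 18.75/3 = 6.25
  S[U,V] = ((0.25)·(-1.5) + (-0.75)·(3.5) + (-2.75)·(-2.5) + (3.25)·(0.5)) / 3 = 5.5/3 = 1.8333
  S[U,W] = ((0.25)·(1.75) + (-0.75)·(-1.25) + (-2.75)·(-0.25) + (3.25)·(-0.25)) / 3 = 1.25/3 = 0.4167
  S[V,V] = ((-1.5)·(-1.5) + (3.5)·(3.5) + (-2.5)·(-2.5) + (0.5)·(0.5)) / 3 = 21/3 = 7
  S[V,W] = ((-1.5)·(1.75) + (3.5)·(-1.25) + (-2.5)·(-0.25) + (0.5)·(-0.25)) / 3 = -6.5/3 = -2.1667
  S[W,W] = ((1.75)·(1.75) + (-1.25)·(-1.25) + (-0.25)·(-0.25) + (-0.25)·(-0.25)) / 3 = 4.75/3 = 1.5833

S is symmetric (S[j,i] = S[i,j]). Assembling:

S = [[6.25, 1.8333, 0.4167],
 [1.8333, 7, -2.1667],
 [0.4167, -2.1667, 1.5833]]


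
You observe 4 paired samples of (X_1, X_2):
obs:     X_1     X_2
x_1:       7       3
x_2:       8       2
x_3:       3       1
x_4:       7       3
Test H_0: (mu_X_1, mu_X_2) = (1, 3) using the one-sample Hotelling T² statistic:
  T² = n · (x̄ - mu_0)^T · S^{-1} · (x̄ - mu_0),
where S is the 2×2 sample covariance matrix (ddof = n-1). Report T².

Step 1 — sample mean vector:
  mean(X_1) = (7 + 8 + 3 + 7) / 4 = 25/4 = 6.25
  mean(X_2) = (3 + 2 + 1 + 3) / 4 = 9/4 = 2.25
  x̄ = (6.25, 2.25),  deviation x̄ - mu_0 = (6.25, 2.25) - (1, 3) = (5.25, -0.75).

Step 2 — sample covariance matrix, S[i,j] = (1/(n-1)) · Σ_k (x_{k,i} - mean_i) · (x_{k,j} - mean_j), divisor n-1 = 3:
  S[X_1,X_1] = ((0.75)·(0.75) + (1.75)·(1.75) + (-3.25)·(-3.25) + (0.75)·(0.75)) / 3 = 14.75/3 = 4.9167
  S[X_1,X_2] = ((0.75)·(0.75) + (1.75)·(-0.25) + (-3.25)·(-1.25) + (0.75)·(0.75)) / 3 = 4.75/3 = 1.5833
  S[X_2,X_2] = ((0.75)·(0.75) + (-0.25)·(-0.25) + (-1.25)·(-1.25) + (0.75)·(0.75)) / 3 = 2.75/3 = 0.9167
  S = [[4.9167, 1.5833],
 [1.5833, 0.9167]].

Step 3 — invert S. det(S) = 4.9167·0.9167 - (1.5833)² = 2.
  S^{-1} = (1/det) · [[d, -b], [-b, a]] = [[0.4583, -0.7917],
 [-0.7917, 2.4583]].

Step 4 — quadratic form (x̄ - mu_0)^T · S^{-1} · (x̄ - mu_0):
  S^{-1} · (x̄ - mu_0) = (3, -6),
  (x̄ - mu_0)^T · [...] = (5.25)·(3) + (-0.75)·(-6) = 20.25.

Step 5 — scale by n: T² = 4 · 20.25 = 81.

T² ≈ 81


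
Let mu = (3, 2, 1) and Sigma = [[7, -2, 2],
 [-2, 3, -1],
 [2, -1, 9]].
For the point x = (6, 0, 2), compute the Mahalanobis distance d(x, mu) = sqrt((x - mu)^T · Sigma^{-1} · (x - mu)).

Step 1 — centre the observation: (x - mu) = (3, -2, 1).

Step 2 — invert Sigma (cofactor / det for 3×3, or solve directly):
  Sigma^{-1} = [[0.1831, 0.1127, -0.0282],
 [0.1127, 0.4155, 0.0211],
 [-0.0282, 0.0211, 0.1197]].

Step 3 — form the quadratic (x - mu)^T · Sigma^{-1} · (x - mu):
  Sigma^{-1} · (x - mu) = (0.2958, -0.4718, -0.007).
  (x - mu)^T · [Sigma^{-1} · (x - mu)] = (3)·(0.2958) + (-2)·(-0.4718) + (1)·(-0.007) = 1.8239.

Step 4 — take square root: d = √(1.8239) ≈ 1.3505.

d(x, mu) = √(1.8239) ≈ 1.3505


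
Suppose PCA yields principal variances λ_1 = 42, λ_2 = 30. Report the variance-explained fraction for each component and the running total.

Step 1 — total variance = trace(Sigma) = Σ λ_i = 42 + 30 = 72.

Step 2 — fraction explained by component i = λ_i / Σ λ:
  PC1: 42/72 = 0.5833
  PC2: 30/72 = 0.4167

Step 3 — cumulative fraction after k components = (λ_1 + ... + λ_k) / Σ λ:
  k = 1: 42/72 = 0.5833
  k = 2: (42 + 30)/72 = 72/72 = 1

Summary (fraction, with percent):

explained: PC1 0.5833 (58.33%), PC2 0.4167 (41.67%);  cumulative: 0.5833, 1


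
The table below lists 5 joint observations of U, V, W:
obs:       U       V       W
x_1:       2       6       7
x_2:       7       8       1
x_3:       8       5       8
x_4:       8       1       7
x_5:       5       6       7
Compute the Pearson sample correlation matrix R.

Step 1 — column means:
  mean(U) = (2 + 7 + 8 + 8 + 5) / 5 = 30/5 = 6
  mean(V) = (6 + 8 + 5 + 1 + 6) / 5 = 26/5 = 5.2
  mean(W) = (7 + 1 + 8 + 7 + 7) / 5 = 30/5 = 6

Step 2 — sample variances and covariances s[i,j] = (1/(n-1)) · Σ_k (x_{k,i} - mean_i) · (x_{k,j} - mean_j), with n-1 = 4:
  s[U,U] = ((-4)·(-4) + (1)·(1) + (2)·(2) + (2)·(2) + (-1)·(-1)) / 4 = 26/4 = 6.5
  s[U,V] = ((-4)·(0.8) + (1)·(2.8) + (2)·(-0.2) + (2)·(-4.2) + (-1)·(0.8)) / 4 = -10/4 = -2.5
  s[U,W] = ((-4)·(1) + (1)·(-5) + (2)·(2) + (2)·(1) + (-1)·(1)) / 4 = -4/4 = -1
  s[V,V] = ((0.8)·(0.8) + (2.8)·(2.8) + (-0.2)·(-0.2) + (-4.2)·(-4.2) + (0.8)·(0.8)) / 4 = 26.8/4 = 6.7
  s[V,W] = ((0.8)·(1) + (2.8)·(-5) + (-0.2)·(2) + (-4.2)·(1) + (0.8)·(1)) / 4 = -17/4 = -4.25
  s[W,W] = ((1)·(1) + (-5)·(-5) + (2)·(2) + (1)·(1) + (1)·(1)) / 4 = 32/4 = 8
  Sample standard deviations s_i = √(s[i,i]):
  s(U) = √(6.5) = 2.5495
  s(V) = √(6.7) = 2.5884
  s(W) = √(8) = 2.8284

Step 3 — r_{ij} = s_{ij} / (s_i · s_j):
  r[U,U] = 1 (diagonal).
  r[U,V] = -2.5 / (2.5495 · 2.5884) = -2.5 / 6.5992 = -0.3788
  r[U,W] = -1 / (2.5495 · 2.8284) = -1 / 7.2111 = -0.1387
  r[V,V] = 1 (diagonal).
  r[V,W] = -4.25 / (2.5884 · 2.8284) = -4.25 / 7.3212 = -0.5805
  r[W,W] = 1 (diagonal).

R is symmetric with unit diagonal. Assembling:

R = [[1, -0.3788, -0.1387],
 [-0.3788, 1, -0.5805],
 [-0.1387, -0.5805, 1]]


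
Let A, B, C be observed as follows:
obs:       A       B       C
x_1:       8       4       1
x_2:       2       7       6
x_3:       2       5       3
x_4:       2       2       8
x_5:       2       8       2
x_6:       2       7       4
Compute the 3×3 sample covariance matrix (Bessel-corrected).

Step 1 — column means:
  mean(A) = (8 + 2 + 2 + 2 + 2 + 2) / 6 = 18/6 = 3
  mean(B) = (4 + 7 + 5 + 2 + 8 + 7) / 6 = 33/6 = 5.5
  mean(C) = (1 + 6 + 3 + 8 + 2 + 4) / 6 = 24/6 = 4

Step 2 — sample covariance S[i,j] = (1/(n-1)) · Σ_k (x_{k,i} - mean_i) · (x_{k,j} - mean_j), with n-1 = 5.
  S[A,A] = ((5)·(5) + (-1)·(-1) + (-1)·(-1) + (-1)·(-1) + (-1)·(-1) + (-1)·(-1)) / 5 = 30/5 = 6
  S[A,B] = ((5)·(-1.5) + (-1)·(1.5) + (-1)·(-0.5) + (-1)·(-3.5) + (-1)·(2.5) + (-1)·(1.5)) / 5 = -9/5 = -1.8
  S[A,C] = ((5)·(-3) + (-1)·(2) + (-1)·(-1) + (-1)·(4) + (-1)·(-2) + (-1)·(0)) / 5 = -18/5 = -3.6
  S[B,B] = ((-1.5)·(-1.5) + (1.5)·(1.5) + (-0.5)·(-0.5) + (-3.5)·(-3.5) + (2.5)·(2.5) + (1.5)·(1.5)) / 5 = 25.5/5 = 5.1
  S[B,C] = ((-1.5)·(-3) + (1.5)·(2) + (-0.5)·(-1) + (-3.5)·(4) + (2.5)·(-2) + (1.5)·(0)) / 5 = -11/5 = -2.2
  S[C,C] = ((-3)·(-3) + (2)·(2) + (-1)·(-1) + (4)·(4) + (-2)·(-2) + (0)·(0)) / 5 = 34/5 = 6.8

S is symmetric (S[j,i] = S[i,j]). Assembling:

S = [[6, -1.8, -3.6],
 [-1.8, 5.1, -2.2],
 [-3.6, -2.2, 6.8]]


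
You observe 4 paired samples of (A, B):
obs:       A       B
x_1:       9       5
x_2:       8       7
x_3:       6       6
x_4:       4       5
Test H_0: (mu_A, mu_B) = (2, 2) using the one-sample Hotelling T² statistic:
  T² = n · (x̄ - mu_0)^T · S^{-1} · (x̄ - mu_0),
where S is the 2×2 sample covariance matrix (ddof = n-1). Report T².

Step 1 — sample mean vector:
  mean(A) = (9 + 8 + 6 + 4) / 4 = 27/4 = 6.75
  mean(B) = (5 + 7 + 6 + 5) / 4 = 23/4 = 5.75
  x̄ = (6.75, 5.75),  deviation x̄ - mu_0 = (6.75, 5.75) - (2, 2) = (4.75, 3.75).

Step 2 — sample covariance matrix, S[i,j] = (1/(n-1)) · Σ_k (x_{k,i} - mean_i) · (x_{k,j} - mean_j), divisor n-1 = 3:
  S[A,A] = ((2.25)·(2.25) + (1.25)·(1.25) + (-0.75)·(-0.75) + (-2.75)·(-2.75)) / 3 = 14.75/3 = 4.9167
  S[A,B] = ((2.25)·(-0.75) + (1.25)·(1.25) + (-0.75)·(0.25) + (-2.75)·(-0.75)) / 3 = 1.75/3 = 0.5833
  S[B,B] = ((-0.75)·(-0.75) + (1.25)·(1.25) + (0.25)·(0.25) + (-0.75)·(-0.75)) / 3 = 2.75/3 = 0.9167
  S = [[4.9167, 0.5833],
 [0.5833, 0.9167]].

Step 3 — invert S. det(S) = 4.9167·0.9167 - (0.5833)² = 4.1667.
  S^{-1} = (1/det) · [[d, -b], [-b, a]] = [[0.22, -0.14],
 [-0.14, 1.18]].

Step 4 — quadratic form (x̄ - mu_0)^T · S^{-1} · (x̄ - mu_0):
  S^{-1} · (x̄ - mu_0) = (0.52, 3.76),
  (x̄ - mu_0)^T · [...] = (4.75)·(0.52) + (3.75)·(3.76) = 16.57.

Step 5 — scale by n: T² = 4 · 16.57 = 66.28.

T² ≈ 66.28


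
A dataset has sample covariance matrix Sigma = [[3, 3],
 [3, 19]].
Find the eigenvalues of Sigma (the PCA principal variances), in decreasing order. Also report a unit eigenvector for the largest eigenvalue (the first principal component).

Step 1 — characteristic polynomial of 2×2 Sigma:
  det(Sigma - λI) = λ² - trace · λ + det = 0.
  trace = 3 + 19 = 22, det = 3·19 - (3)² = 48.
Step 2 — discriminant:
  Δ = trace² - 4·det = 484 - 192 = 292.
Step 3 — eigenvalues:
  λ = (trace ± √Δ)/2 = (22 ± 17.088)/2,
  λ_1 = 19.544,  λ_2 = 2.456.

Step 4 — unit eigenvector for λ_1: solve (Sigma - λ_1 I)v = 0. First row:
  (3 - 19.544)·v_x + (3)·v_y = 0, i.e. (-16.544)·v_x + (3)·v_y = 0,
  so v ∝ (b, λ_1 - a) = (3, 16.544) = u.
  ||u|| = √((3)² + (16.544)²) = √(282.7041) ≈ 16.8138,
  v_1 = u/||u|| ≈ (0.1784, 0.984) (||v_1|| = 1).

λ_1 = 19.544,  λ_2 = 2.456;  v_1 ≈ (0.1784, 0.984)


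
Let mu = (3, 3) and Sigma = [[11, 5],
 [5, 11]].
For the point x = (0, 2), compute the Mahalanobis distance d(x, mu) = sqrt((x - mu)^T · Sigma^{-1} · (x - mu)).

Step 1 — centre the observation: (x - mu) = (-3, -1).

Step 2 — invert Sigma. det(Sigma) = 11·11 - (5)² = 96.
  Sigma^{-1} = (1/det) · [[d, -b], [-b, a]] = [[0.1146, -0.0521],
 [-0.0521, 0.1146]].

Step 3 — form the quadratic (x - mu)^T · Sigma^{-1} · (x - mu):
  Sigma^{-1} · (x - mu) = (-0.2917, 0.0417).
  (x - mu)^T · [Sigma^{-1} · (x - mu)] = (-3)·(-0.2917) + (-1)·(0.0417) = 0.8333.

Step 4 — take square root: d = √(0.8333) ≈ 0.9129.

d(x, mu) = √(0.8333) ≈ 0.9129


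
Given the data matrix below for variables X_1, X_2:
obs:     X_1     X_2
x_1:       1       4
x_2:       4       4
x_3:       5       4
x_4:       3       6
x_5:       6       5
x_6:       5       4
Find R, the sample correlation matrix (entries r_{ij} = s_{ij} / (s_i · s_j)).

Step 1 — column means:
  mean(X_1) = (1 + 4 + 5 + 3 + 6 + 5) / 6 = 24/6 = 4
  mean(X_2) = (4 + 4 + 4 + 6 + 5 + 4) / 6 = 27/6 = 4.5

Step 2 — sample variances and covariances s[i,j] = (1/(n-1)) · Σ_k (x_{k,i} - mean_i) · (x_{k,j} - mean_j), with n-1 = 5:
  s[X_1,X_1] = ((-3)·(-3) + (0)·(0) + (1)·(1) + (-1)·(-1) + (2)·(2) + (1)·(1)) / 5 = 16/5 = 3.2
  s[X_1,X_2] = ((-3)·(-0.5) + (0)·(-0.5) + (1)·(-0.5) + (-1)·(1.5) + (2)·(0.5) + (1)·(-0.5)) / 5 = 0/5 = 0
  s[X_2,X_2] = ((-0.5)·(-0.5) + (-0.5)·(-0.5) + (-0.5)·(-0.5) + (1.5)·(1.5) + (0.5)·(0.5) + (-0.5)·(-0.5)) / 5 = 3.5/5 = 0.7
  Sample standard deviations s_i = √(s[i,i]):
  s(X_1) = √(3.2) = 1.7889
  s(X_2) = √(0.7) = 0.8367

Step 3 — r_{ij} = s_{ij} / (s_i · s_j):
  r[X_1,X_1] = 1 (diagonal).
  r[X_1,X_2] = 0 / (1.7889 · 0.8367) = 0 / 1.4967 = 0
  r[X_2,X_2] = 1 (diagonal).

R is symmetric with unit diagonal. Assembling:

R = [[1, 0],
 [0, 1]]


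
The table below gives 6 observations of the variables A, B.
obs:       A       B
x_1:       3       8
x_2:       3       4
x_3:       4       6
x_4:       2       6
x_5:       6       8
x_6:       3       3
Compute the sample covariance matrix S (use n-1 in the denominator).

Step 1 — column means:
  mean(A) = (3 + 3 + 4 + 2 + 6 + 3) / 6 = 21/6 = 3.5
  mean(B) = (8 + 4 + 6 + 6 + 8 + 3) / 6 = 35/6 = 5.8333

Step 2 — sample covariance S[i,j] = (1/(n-1)) · Σ_k (x_{k,i} - mean_i) · (x_{k,j} - mean_j), with n-1 = 5.
  S[A,A] = ((-0.5)·(-0.5) + (-0.5)·(-0.5) + (0.5)·(0.5) + (-1.5)·(-1.5) + (2.5)·(2.5) + (-0.5)·(-0.5)) / 5 = 9.5/5 = 1.9
  S[A,B] = ((-0.5)·(2.1667) + (-0.5)·(-1.8333) + (0.5)·(0.1667) + (-1.5)·(0.1667) + (2.5)·(2.1667) + (-0.5)·(-2.8333)) / 5 = 6.5/5 = 1.3
  S[B,B] = ((2.1667)·(2.1667) + (-1.8333)·(-1.8333) + (0.1667)·(0.1667) + (0.1667)·(0.1667) + (2.1667)·(2.1667) + (-2.8333)·(-2.8333)) / 5 = 20.8333/5 = 4.1667

S is symmetric (S[j,i] = S[i,j]). Assembling:

S = [[1.9, 1.3],
 [1.3, 4.1667]]


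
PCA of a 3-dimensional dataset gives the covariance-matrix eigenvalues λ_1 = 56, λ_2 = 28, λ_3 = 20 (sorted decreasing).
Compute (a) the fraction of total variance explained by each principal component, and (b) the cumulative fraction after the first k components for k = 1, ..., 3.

Step 1 — total variance = trace(Sigma) = Σ λ_i = 56 + 28 + 20 = 104.

Step 2 — fraction explained by component i = λ_i / Σ λ:
  PC1: 56/104 = 0.5385
  PC2: 28/104 = 0.2692
  PC3: 20/104 = 0.1923

Step 3 — cumulative fraction after k components = (λ_1 + ... + λ_k) / Σ λ:
  k = 1: 56/104 = 0.5385
  k = 2: (56 + 28)/104 = 84/104 = 0.8077
  k = 3: (56 + 28 + 20)/104 = 104/104 = 1

Summary (fraction, with percent):

explained: PC1 0.5385 (53.85%), PC2 0.2692 (26.92%), PC3 0.1923 (19.23%);  cumulative: 0.5385, 0.8077, 1


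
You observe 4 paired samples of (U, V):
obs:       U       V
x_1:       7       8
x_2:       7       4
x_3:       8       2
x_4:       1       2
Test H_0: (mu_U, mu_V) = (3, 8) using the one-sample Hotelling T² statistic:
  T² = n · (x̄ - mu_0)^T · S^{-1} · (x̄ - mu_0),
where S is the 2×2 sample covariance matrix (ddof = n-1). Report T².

Step 1 — sample mean vector:
  mean(U) = (7 + 7 + 8 + 1) / 4 = 23/4 = 5.75
  mean(V) = (8 + 4 + 2 + 2) / 4 = 16/4 = 4
  x̄ = (5.75, 4),  deviation x̄ - mu_0 = (5.75, 4) - (3, 8) = (2.75, -4).

Step 2 — sample covariance matrix, S[i,j] = (1/(n-1)) · Σ_k (x_{k,i} - mean_i) · (x_{k,j} - mean_j), divisor n-1 = 3:
  S[U,U] = ((1.25)·(1.25) + (1.25)·(1.25) + (2.25)·(2.25) + (-4.75)·(-4.75)) / 3 = 30.75/3 = 10.25
  S[U,V] = ((1.25)·(4) + (1.25)·(0) + (2.25)·(-2) + (-4.75)·(-2)) / 3 = 10/3 = 3.3333
  S[V,V] = ((4)·(4) + (0)·(0) + (-2)·(-2) + (-2)·(-2)) / 3 = 24/3 = 8
  S = [[10.25, 3.3333],
 [3.3333, 8]].

Step 3 — invert S. det(S) = 10.25·8 - (3.3333)² = 70.8889.
  S^{-1} = (1/det) · [[d, -b], [-b, a]] = [[0.1129, -0.047],
 [-0.047, 0.1446]].

Step 4 — quadratic form (x̄ - mu_0)^T · S^{-1} · (x̄ - mu_0):
  S^{-1} · (x̄ - mu_0) = (0.4984, -0.7077),
  (x̄ - mu_0)^T · [...] = (2.75)·(0.4984) + (-4)·(-0.7077) = 4.2014.

Step 5 — scale by n: T² = 4 · 4.2014 = 16.8056.

T² ≈ 16.8056


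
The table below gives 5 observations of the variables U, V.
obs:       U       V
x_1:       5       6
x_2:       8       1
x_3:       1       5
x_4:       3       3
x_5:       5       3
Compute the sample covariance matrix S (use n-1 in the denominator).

Step 1 — column means:
  mean(U) = (5 + 8 + 1 + 3 + 5) / 5 = 22/5 = 4.4
  mean(V) = (6 + 1 + 5 + 3 + 3) / 5 = 18/5 = 3.6

Step 2 — sample covariance S[i,j] = (1/(n-1)) · Σ_k (x_{k,i} - mean_i) · (x_{k,j} - mean_j), with n-1 = 4.
  S[U,U] = ((0.6)·(0.6) + (3.6)·(3.6) + (-3.4)·(-3.4) + (-1.4)·(-1.4) + (0.6)·(0.6)) / 4 = 27.2/4 = 6.8
  S[U,V] = ((0.6)·(2.4) + (3.6)·(-2.6) + (-3.4)·(1.4) + (-1.4)·(-0.6) + (0.6)·(-0.6)) / 4 = -12.2/4 = -3.05
  S[V,V] = ((2.4)·(2.4) + (-2.6)·(-2.6) + (1.4)·(1.4) + (-0.6)·(-0.6) + (-0.6)·(-0.6)) / 4 = 15.2/4 = 3.8

S is symmetric (S[j,i] = S[i,j]). Assembling:

S = [[6.8, -3.05],
 [-3.05, 3.8]]


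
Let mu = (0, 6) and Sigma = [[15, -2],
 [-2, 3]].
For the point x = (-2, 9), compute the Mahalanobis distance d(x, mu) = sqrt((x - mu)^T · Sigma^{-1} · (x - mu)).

Step 1 — centre the observation: (x - mu) = (-2, 3).

Step 2 — invert Sigma. det(Sigma) = 15·3 - (-2)² = 41.
  Sigma^{-1} = (1/det) · [[d, -b], [-b, a]] = [[0.0732, 0.0488],
 [0.0488, 0.3659]].

Step 3 — form the quadratic (x - mu)^T · Sigma^{-1} · (x - mu):
  Sigma^{-1} · (x - mu) = (0, 1).
  (x - mu)^T · [Sigma^{-1} · (x - mu)] = (-2)·(0) + (3)·(1) = 3.

Step 4 — take square root: d = √(3) ≈ 1.7321.

d(x, mu) = √(3) ≈ 1.7321


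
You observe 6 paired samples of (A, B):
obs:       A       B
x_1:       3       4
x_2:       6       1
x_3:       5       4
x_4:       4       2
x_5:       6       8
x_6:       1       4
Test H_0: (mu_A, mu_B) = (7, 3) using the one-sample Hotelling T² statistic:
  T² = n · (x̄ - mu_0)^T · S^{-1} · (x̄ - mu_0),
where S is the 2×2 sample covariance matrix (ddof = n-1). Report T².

Step 1 — sample mean vector:
  mean(A) = (3 + 6 + 5 + 4 + 6 + 1) / 6 = 25/6 = 4.1667
  mean(B) = (4 + 1 + 4 + 2 + 8 + 4) / 6 = 23/6 = 3.8333
  x̄ = (4.1667, 3.8333),  deviation x̄ - mu_0 = (4.1667, 3.8333) - (7, 3) = (-2.8333, 0.8333).

Step 2 — sample covariance matrix, S[i,j] = (1/(n-1)) · Σ_k (x_{k,i} - mean_i) · (x_{k,j} - mean_j), divisor n-1 = 5:
  S[A,A] = ((-1.1667)·(-1.1667) + (1.8333)·(1.8333) + (0.8333)·(0.8333) + (-0.1667)·(-0.1667) + (1.8333)·(1.8333) + (-3.1667)·(-3.1667)) / 5 = 18.8333/5 = 3.7667
  S[A,B] = ((-1.1667)·(0.1667) + (1.8333)·(-2.8333) + (0.8333)·(0.1667) + (-0.1667)·(-1.8333) + (1.8333)·(4.1667) + (-3.1667)·(0.1667)) / 5 = 2.1667/5 = 0.4333
  S[B,B] = ((0.1667)·(0.1667) + (-2.8333)·(-2.8333) + (0.1667)·(0.1667) + (-1.8333)·(-1.8333) + (4.1667)·(4.1667) + (0.1667)·(0.1667)) / 5 = 28.8333/5 = 5.7667
  S = [[3.7667, 0.4333],
 [0.4333, 5.7667]].

Step 3 — invert S. det(S) = 3.7667·5.7667 - (0.4333)² = 21.5333.
  S^{-1} = (1/det) · [[d, -b], [-b, a]] = [[0.2678, -0.0201],
 [-0.0201, 0.1749]].

Step 4 — quadratic form (x̄ - mu_0)^T · S^{-1} · (x̄ - mu_0):
  S^{-1} · (x̄ - mu_0) = (-0.7755, 0.2028),
  (x̄ - mu_0)^T · [...] = (-2.8333)·(-0.7755) + (0.8333)·(0.2028) = 2.3664.

Step 5 — scale by n: T² = 6 · 2.3664 = 14.1981.

T² ≈ 14.1981


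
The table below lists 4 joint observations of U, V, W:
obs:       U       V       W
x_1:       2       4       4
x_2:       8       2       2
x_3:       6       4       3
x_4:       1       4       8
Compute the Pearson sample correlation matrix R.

Step 1 — column means:
  mean(U) = (2 + 8 + 6 + 1) / 4 = 17/4 = 4.25
  mean(V) = (4 + 2 + 4 + 4) / 4 = 14/4 = 3.5
  mean(W) = (4 + 2 + 3 + 8) / 4 = 17/4 = 4.25

Step 2 — sample variances and covariances s[i,j] = (1/(n-1)) · Σ_k (x_{k,i} - mean_i) · (x_{k,j} - mean_j), with n-1 = 3:
  s[U,U] = ((-2.25)·(-2.25) + (3.75)·(3.75) + (1.75)·(1.75) + (-3.25)·(-3.25)) / 3 = 32.75/3 = 10.9167
  s[U,V] = ((-2.25)·(0.5) + (3.75)·(-1.5) + (1.75)·(0.5) + (-3.25)·(0.5)) / 3 = -7.5/3 = -2.5
  s[U,W] = ((-2.25)·(-0.25) + (3.75)·(-2.25) + (1.75)·(-1.25) + (-3.25)·(3.75)) / 3 = -22.25/3 = -7.4167
  s[V,V] = ((0.5)·(0.5) + (-1.5)·(-1.5) + (0.5)·(0.5) + (0.5)·(0.5)) / 3 = 3/3 = 1
  s[V,W] = ((0.5)·(-0.25) + (-1.5)·(-2.25) + (0.5)·(-1.25) + (0.5)·(3.75)) / 3 = 4.5/3 = 1.5
  s[W,W] = ((-0.25)·(-0.25) + (-2.25)·(-2.25) + (-1.25)·(-1.25) + (3.75)·(3.75)) / 3 = 20.75/3 = 6.9167
  Sample standard deviations s_i = √(s[i,i]):
  s(U) = √(10.9167) = 3.304
  s(V) = √(1) = 1
  s(W) = √(6.9167) = 2.63

Step 3 — r_{ij} = s_{ij} / (s_i · s_j):
  r[U,U] = 1 (diagonal).
  r[U,V] = -2.5 / (3.304 · 1) = -2.5 / 3.304 = -0.7566
  r[U,W] = -7.4167 / (3.304 · 2.63) = -7.4167 / 8.6895 = -0.8535
  r[V,V] = 1 (diagonal).
  r[V,W] = 1.5 / (1 · 2.63) = 1.5 / 2.63 = 0.5704
  r[W,W] = 1 (diagonal).

R is symmetric with unit diagonal. Assembling:

R = [[1, -0.7566, -0.8535],
 [-0.7566, 1, 0.5704],
 [-0.8535, 0.5704, 1]]


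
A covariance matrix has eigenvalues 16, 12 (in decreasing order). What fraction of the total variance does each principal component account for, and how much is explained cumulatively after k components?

Step 1 — total variance = trace(Sigma) = Σ λ_i = 16 + 12 = 28.

Step 2 — fraction explained by component i = λ_i / Σ λ:
  PC1: 16/28 = 0.5714
  PC2: 12/28 = 0.4286

Step 3 — cumulative fraction after k components = (λ_1 + ... + λ_k) / Σ λ:
  k = 1: 16/28 = 0.5714
  k = 2: (16 + 12)/28 = 28/28 = 1

Summary (fraction, with percent):

explained: PC1 0.5714 (57.14%), PC2 0.4286 (42.86%);  cumulative: 0.5714, 1


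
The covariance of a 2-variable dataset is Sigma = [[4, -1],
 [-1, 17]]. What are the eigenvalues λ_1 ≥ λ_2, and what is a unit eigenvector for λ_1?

Step 1 — characteristic polynomial of 2×2 Sigma:
  det(Sigma - λI) = λ² - trace · λ + det = 0.
  trace = 4 + 17 = 21, det = 4·17 - (-1)² = 67.
Step 2 — discriminant:
  Δ = trace² - 4·det = 441 - 268 = 173.
Step 3 — eigenvalues:
  λ = (trace ± √Δ)/2 = (21 ± 13.1529)/2,
  λ_1 = 17.0765,  λ_2 = 3.9235.

Step 4 — unit eigenvector for λ_1: solve (Sigma - λ_1 I)v = 0. First row:
  (4 - 17.0765)·v_x + (-1)·v_y = 0, i.e. (-13.0765)·v_x + (-1)·v_y = 0,
  so v ∝ (b, λ_1 - a) = (-1, 13.0765); multiply by -1 so the first entry is positive: u = (1, -13.0765).
  ||u|| = √((1)² + (-13.0765)²) = √(171.9942) ≈ 13.1147,
  v_1 = u/||u|| ≈ (0.0763, -0.9971) (||v_1|| = 1).

λ_1 = 17.0765,  λ_2 = 3.9235;  v_1 ≈ (0.0763, -0.9971)


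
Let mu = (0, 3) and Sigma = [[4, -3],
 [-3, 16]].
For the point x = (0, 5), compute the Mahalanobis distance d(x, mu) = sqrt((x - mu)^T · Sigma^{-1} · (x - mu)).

Step 1 — centre the observation: (x - mu) = (0, 2).

Step 2 — invert Sigma. det(Sigma) = 4·16 - (-3)² = 55.
  Sigma^{-1} = (1/det) · [[d, -b], [-b, a]] = [[0.2909, 0.0545],
 [0.0545, 0.0727]].

Step 3 — form the quadratic (x - mu)^T · Sigma^{-1} · (x - mu):
  Sigma^{-1} · (x - mu) = (0.1091, 0.1455).
  (x - mu)^T · [Sigma^{-1} · (x - mu)] = (0)·(0.1091) + (2)·(0.1455) = 0.2909.

Step 4 — take square root: d = √(0.2909) ≈ 0.5394.

d(x, mu) = √(0.2909) ≈ 0.5394


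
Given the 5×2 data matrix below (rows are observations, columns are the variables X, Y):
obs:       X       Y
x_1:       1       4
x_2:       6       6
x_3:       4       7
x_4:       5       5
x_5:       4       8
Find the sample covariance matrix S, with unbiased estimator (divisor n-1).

Step 1 — column means:
  mean(X) = (1 + 6 + 4 + 5 + 4) / 5 = 20/5 = 4
  mean(Y) = (4 + 6 + 7 + 5 + 8) / 5 = 30/5 = 6

Step 2 — sample covariance S[i,j] = (1/(n-1)) · Σ_k (x_{k,i} - mean_i) · (x_{k,j} - mean_j), with n-1 = 4.
  S[X,X] = ((-3)·(-3) + (2)·(2) + (0)·(0) + (1)·(1) + (0)·(0)) / 4 = 14/4 = 3.5
  S[X,Y] = ((-3)·(-2) + (2)·(0) + (0)·(1) + (1)·(-1) + (0)·(2)) / 4 = 5/4 = 1.25
  S[Y,Y] = ((-2)·(-2) + (0)·(0) + (1)·(1) + (-1)·(-1) + (2)·(2)) / 4 = 10/4 = 2.5

S is symmetric (S[j,i] = S[i,j]). Assembling:

S = [[3.5, 1.25],
 [1.25, 2.5]]


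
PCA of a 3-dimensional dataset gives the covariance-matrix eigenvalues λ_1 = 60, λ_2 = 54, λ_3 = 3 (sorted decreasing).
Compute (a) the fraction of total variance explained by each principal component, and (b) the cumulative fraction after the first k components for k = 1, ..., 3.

Step 1 — total variance = trace(Sigma) = Σ λ_i = 60 + 54 + 3 = 117.

Step 2 — fraction explained by component i = λ_i / Σ λ:
  PC1: 60/117 = 0.5128
  PC2: 54/117 = 0.4615
  PC3: 3/117 = 0.0256

Step 3 — cumulative fraction after k components = (λ_1 + ... + λ_k) / Σ λ:
  k = 1: 60/117 = 0.5128
  k = 2: (60 + 54)/117 = 114/117 = 0.9744
  k = 3: (60 + 54 + 3)/117 = 117/117 = 1

Summary (fraction, with percent):

explained: PC1 0.5128 (51.28%), PC2 0.4615 (46.15%), PC3 0.0256 (2.56%);  cumulative: 0.5128, 0.9744, 1


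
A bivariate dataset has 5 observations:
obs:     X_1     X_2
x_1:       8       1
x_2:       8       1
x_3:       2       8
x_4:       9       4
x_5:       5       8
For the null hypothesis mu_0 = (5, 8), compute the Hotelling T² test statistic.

Step 1 — sample mean vector:
  mean(X_1) = (8 + 8 + 2 + 9 + 5) / 5 = 32/5 = 6.4
  mean(X_2) = (1 + 1 + 8 + 4 + 8) / 5 = 22/5 = 4.4
  x̄ = (6.4, 4.4),  deviation x̄ - mu_0 = (6.4, 4.4) - (5, 8) = (1.4, -3.6).

Step 2 — sample covariance matrix, S[i,j] = (1/(n-1)) · Σ_k (x_{k,i} - mean_i) · (x_{k,j} - mean_j), divisor n-1 = 4:
  S[X_1,X_1] = ((1.6)·(1.6) + (1.6)·(1.6) + (-4.4)·(-4.4) + (2.6)·(2.6) + (-1.4)·(-1.4)) / 4 = 33.2/4 = 8.3
  S[X_1,X_2] = ((1.6)·(-3.4) + (1.6)·(-3.4) + (-4.4)·(3.6) + (2.6)·(-0.4) + (-1.4)·(3.6)) / 4 = -32.8/4 = -8.2
  S[X_2,X_2] = ((-3.4)·(-3.4) + (-3.4)·(-3.4) + (3.6)·(3.6) + (-0.4)·(-0.4) + (3.6)·(3.6)) / 4 = 49.2/4 = 12.3
  S = [[8.3, -8.2],
 [-8.2, 12.3]].

Step 3 — invert S. det(S) = 8.3·12.3 - (-8.2)² = 34.85.
  S^{-1} = (1/det) · [[d, -b], [-b, a]] = [[0.3529, 0.2353],
 [0.2353, 0.2382]].

Step 4 — quadratic form (x̄ - mu_0)^T · S^{-1} · (x̄ - mu_0):
  S^{-1} · (x̄ - mu_0) = (-0.3529, -0.528),
  (x̄ - mu_0)^T · [...] = (1.4)·(-0.3529) + (-3.6)·(-0.528) = 1.4066.

Step 5 — scale by n: T² = 5 · 1.4066 = 7.033.

T² ≈ 7.033


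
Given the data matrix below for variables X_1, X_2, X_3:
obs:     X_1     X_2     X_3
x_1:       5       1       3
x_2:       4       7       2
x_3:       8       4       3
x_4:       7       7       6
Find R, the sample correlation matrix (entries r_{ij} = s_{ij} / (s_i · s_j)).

Step 1 — column means:
  mean(X_1) = (5 + 4 + 8 + 7) / 4 = 24/4 = 6
  mean(X_2) = (1 + 7 + 4 + 7) / 4 = 19/4 = 4.75
  mean(X_3) = (3 + 2 + 3 + 6) / 4 = 14/4 = 3.5

Step 2 — sample variances and covariances s[i,j] = (1/(n-1)) · Σ_k (x_{k,i} - mean_i) · (x_{k,j} - mean_j), with n-1 = 3:
  s[X_1,X_1] = ((-1)·(-1) + (-2)·(-2) + (2)·(2) + (1)·(1)) / 3 = 10/3 = 3.3333
  s[X_1,X_2] = ((-1)·(-3.75) + (-2)·(2.25) + (2)·(-0.75) + (1)·(2.25)) / 3 = 0/3 = 0
  s[X_1,X_3] = ((-1)·(-0.5) + (-2)·(-1.5) + (2)·(-0.5) + (1)·(2.5)) / 3 = 5/3 = 1.6667
  s[X_2,X_2] = ((-3.75)·(-3.75) + (2.25)·(2.25) + (-0.75)·(-0.75) + (2.25)·(2.25)) / 3 = 24.75/3 = 8.25
  s[X_2,X_3] = ((-3.75)·(-0.5) + (2.25)·(-1.5) + (-0.75)·(-0.5) + (2.25)·(2.5)) / 3 = 4.5/3 = 1.5
  s[X_3,X_3] = ((-0.5)·(-0.5) + (-1.5)·(-1.5) + (-0.5)·(-0.5) + (2.5)·(2.5)) / 3 = 9/3 = 3
  Sample standard deviations s_i = √(s[i,i]):
  s(X_1) = √(3.3333) = 1.8257
  s(X_2) = √(8.25) = 2.8723
  s(X_3) = √(3) = 1.7321

Step 3 — r_{ij} = s_{ij} / (s_i · s_j):
  r[X_1,X_1] = 1 (diagonal).
  r[X_1,X_2] = 0 / (1.8257 · 2.8723) = 0 / 5.244 = 0
  r[X_1,X_3] = 1.6667 / (1.8257 · 1.7321) = 1.6667 / 3.1623 = 0.527
  r[X_2,X_2] = 1 (diagonal).
  r[X_2,X_3] = 1.5 / (2.8723 · 1.7321) = 1.5 / 4.9749 = 0.3015
  r[X_3,X_3] = 1 (diagonal).

R is symmetric with unit diagonal. Assembling:

R = [[1, 0, 0.527],
 [0, 1, 0.3015],
 [0.527, 0.3015, 1]]


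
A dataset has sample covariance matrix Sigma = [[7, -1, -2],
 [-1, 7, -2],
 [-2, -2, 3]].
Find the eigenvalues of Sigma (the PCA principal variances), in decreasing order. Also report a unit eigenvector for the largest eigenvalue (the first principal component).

Step 1 — characteristic polynomial p(λ) = det(λI - Sigma) = λ³ - tr·λ² + c_1·λ - det, where tr = trace, c_1 = sum of the principal 2×2 minors, det = det(Sigma):
  tr = 7 + 7 + 3 = 17,
  c_1 = (7·7 - (-1)²) + (7·3 - (-2)²) + (7·3 - (-2)²) = 48 + 17 + 17 = 82,
  det = 7·(7·3 - (-2)²) - (-1)·((-1)·3 - (-2)·(-2)) + (-2)·((-1)·(-2) - 7·(-2)) = 7·(17) - (-1)·(-7) + (-2)·(16) = 80.
  So p(λ) = λ³ - 17λ² + 82λ - 80.
Step 2 — look for an integer root (rational root theorem: any rational root is an integer divisor of 80). Testing λ = 8:
  p(8) = 512 - 1088 + 656 - 80 = 0  ✓
  Dividing out (λ - 8): p(λ) = (λ - 8)(λ² - 9λ + 10).
Step 3 — remaining eigenvalues from the quadratic λ² - 9λ + 10 = 0:
  Δ = 9² - 4·10 = 81 - 40 = 41,  λ = (9 ± √41)/2 = (9 ± 6.4031)/2 ≈ 7.7016 or 1.2984.
  Sorted: λ_1 = 8,  λ_2 = 7.7016,  λ_3 = 1.2984  (check: sum = 17 = tr ✓).

Step 4 — unit eigenvector for λ_1 = 8: v spans the null space of (Sigma - λ_1 I), whose rows are
  r_1 = (-1, -1, -2),  r_2 = (-1, -1, -2),  r_3 = (-2, -2, -5).
  v is orthogonal to every row, so take v ∝ r_1 × r_3 = ((-1)·(-5) - (-2)·(-2), (-2)·(-2) - (-1)·(-5), (-1)·(-2) - (-1)·(-2)) = (1, -1, 0).
  Let u = (1, -1, 0).
  ||u|| = √((1)² + (-1)² + (0)²) = √(2) ≈ 1.4142,  v_1 = u/||u|| ≈ (0.7071, -0.7071, 0) (||v_1|| = 1).

λ_1 = 8,  λ_2 = 7.7016,  λ_3 = 1.2984;  v_1 ≈ (0.7071, -0.7071, 0)


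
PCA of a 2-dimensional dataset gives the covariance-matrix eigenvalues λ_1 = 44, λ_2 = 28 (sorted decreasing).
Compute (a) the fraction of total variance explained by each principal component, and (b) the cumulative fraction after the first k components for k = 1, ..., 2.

Step 1 — total variance = trace(Sigma) = Σ λ_i = 44 + 28 = 72.

Step 2 — fraction explained by component i = λ_i / Σ λ:
  PC1: 44/72 = 0.6111
  PC2: 28/72 = 0.3889

Step 3 — cumulative fraction after k components = (λ_1 + ... + λ_k) / Σ λ:
  k = 1: 44/72 = 0.6111
  k = 2: (44 + 28)/72 = 72/72 = 1

Summary (fraction, with percent):

explained: PC1 0.6111 (61.11%), PC2 0.3889 (38.89%);  cumulative: 0.6111, 1


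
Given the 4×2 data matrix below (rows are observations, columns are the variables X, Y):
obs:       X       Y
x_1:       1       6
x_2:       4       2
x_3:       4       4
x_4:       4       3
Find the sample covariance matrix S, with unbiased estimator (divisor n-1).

Step 1 — column means:
  mean(X) = (1 + 4 + 4 + 4) / 4 = 13/4 = 3.25
  mean(Y) = (6 + 2 + 4 + 3) / 4 = 15/4 = 3.75

Step 2 — sample covariance S[i,j] = (1/(n-1)) · Σ_k (x_{k,i} - mean_i) · (x_{k,j} - mean_j), with n-1 = 3.
  S[X,X] = ((-2.25)·(-2.25) + (0.75)·(0.75) + (0.75)·(0.75) + (0.75)·(0.75)) / 3 = 6.75/3 = 2.25
  S[X,Y] = ((-2.25)·(2.25) + (0.75)·(-1.75) + (0.75)·(0.25) + (0.75)·(-0.75)) / 3 = -6.75/3 = -2.25
  S[Y,Y] = ((2.25)·(2.25) + (-1.75)·(-1.75) + (0.25)·(0.25) + (-0.75)·(-0.75)) / 3 = 8.75/3 = 2.9167

S is symmetric (S[j,i] = S[i,j]). Assembling:

S = [[2.25, -2.25],
 [-2.25, 2.9167]]


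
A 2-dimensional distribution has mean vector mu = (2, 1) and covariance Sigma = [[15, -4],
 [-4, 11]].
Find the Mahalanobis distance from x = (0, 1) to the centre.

Step 1 — centre the observation: (x - mu) = (-2, 0).

Step 2 — invert Sigma. det(Sigma) = 15·11 - (-4)² = 149.
  Sigma^{-1} = (1/det) · [[d, -b], [-b, a]] = [[0.0738, 0.0268],
 [0.0268, 0.1007]].

Step 3 — form the quadratic (x - mu)^T · Sigma^{-1} · (x - mu):
  Sigma^{-1} · (x - mu) = (-0.1477, -0.0537).
  (x - mu)^T · [Sigma^{-1} · (x - mu)] = (-2)·(-0.1477) + (0)·(-0.0537) = 0.2953.

Step 4 — take square root: d = √(0.2953) ≈ 0.5434.

d(x, mu) = √(0.2953) ≈ 0.5434


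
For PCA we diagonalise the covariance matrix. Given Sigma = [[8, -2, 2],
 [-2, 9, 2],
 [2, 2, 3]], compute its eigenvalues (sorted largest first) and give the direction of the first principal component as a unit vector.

Step 1 — characteristic polynomial p(λ) = det(λI - Sigma) = λ³ - tr·λ² + c_1·λ - det, where tr = trace, c_1 = sum of the principal 2×2 minors, det = det(Sigma):
  tr = 8 + 9 + 3 = 20,
  c_1 = (8·9 - (-2)²) + (8·3 - (2)²) + (9·3 - (2)²) = 68 + 20 + 23 = 111,
  det = 8·(9·3 - (2)²) - (-2)·((-2)·3 - (2)·(2)) + (2)·((-2)·(2) - 9·(2)) = 8·(23) - (-2)·(-10) + (2)·(-22) = 120.
  So p(λ) = λ³ - 20λ² + 111λ - 120.
Step 2 — look for an integer root (rational root theorem: any rational root is an integer divisor of 120). Testing λ = 8:
  p(8) = 512 - 1280 + 888 - 120 = 0  ✓
  Dividing out (λ - 8): p(λ) = (λ - 8)(λ² - 12λ + 15).
Step 3 — remaining eigenvalues from the quadratic λ² - 12λ + 15 = 0:
  Δ = 12² - 4·15 = 144 - 60 = 84,  λ = (12 ± √84)/2 = (12 ± 9.1652)/2 ≈ 10.5826 or 1.4174.
  Sorted: λ_1 = 10.5826,  λ_2 = 8,  λ_3 = 1.4174  (check: sum = 20 = tr ✓).

Step 4 — unit eigenvector for λ_1 ≈ 10.5826: v spans the null space of (Sigma - λ_1 I), whose rows are
  r_1 = (-2.5826, -2, 2),  r_2 = (-2, -1.5826, 2),  r_3 = (2, 2, -7.5826).
  v is orthogonal to every row, so take v ∝ r_1 × r_3 = ((-2)·(-7.5826) - (2)·(2), (2)·(2) - (-2.5826)·(-7.5826), (-2.5826)·(2) - (-2)·(2)) ≈ (11.1652, -15.5826, -1.1652).
  Let u = (11.1652, -15.5826, -1.1652).
  ||u|| = √((11.1652)² + (-15.5826)² + (-1.1652)²) = √(368.8348) ≈ 19.2051,  v_1 = u/||u|| ≈ (0.5814, -0.8114, -0.0607) (||v_1|| = 1).

λ_1 = 10.5826,  λ_2 = 8,  λ_3 = 1.4174;  v_1 ≈ (0.5814, -0.8114, -0.0607)


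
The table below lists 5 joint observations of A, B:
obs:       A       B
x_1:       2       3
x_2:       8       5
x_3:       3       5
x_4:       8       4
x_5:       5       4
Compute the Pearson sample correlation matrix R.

Step 1 — column means:
  mean(A) = (2 + 8 + 3 + 8 + 5) / 5 = 26/5 = 5.2
  mean(B) = (3 + 5 + 5 + 4 + 4) / 5 = 21/5 = 4.2

Step 2 — sample variances and covariances s[i,j] = (1/(n-1)) · Σ_k (x_{k,i} - mean_i) · (x_{k,j} - mean_j), with n-1 = 4:
  s[A,A] = ((-3.2)·(-3.2) + (2.8)·(2.8) + (-2.2)·(-2.2) + (2.8)·(2.8) + (-0.2)·(-0.2)) / 4 = 30.8/4 = 7.7
  s[A,B] = ((-3.2)·(-1.2) + (2.8)·(0.8) + (-2.2)·(0.8) + (2.8)·(-0.2) + (-0.2)·(-0.2)) / 4 = 3.8/4 = 0.95
  s[B,B] = ((-1.2)·(-1.2) + (0.8)·(0.8) + (0.8)·(0.8) + (-0.2)·(-0.2) + (-0.2)·(-0.2)) / 4 = 2.8/4 = 0.7
  Sample standard deviations s_i = √(s[i,i]):
  s(A) = √(7.7) = 2.7749
  s(B) = √(0.7) = 0.8367

Step 3 — r_{ij} = s_{ij} / (s_i · s_j):
  r[A,A] = 1 (diagonal).
  r[A,B] = 0.95 / (2.7749 · 0.8367) = 0.95 / 2.3216 = 0.4092
  r[B,B] = 1 (diagonal).

R is symmetric with unit diagonal. Assembling:

R = [[1, 0.4092],
 [0.4092, 1]]


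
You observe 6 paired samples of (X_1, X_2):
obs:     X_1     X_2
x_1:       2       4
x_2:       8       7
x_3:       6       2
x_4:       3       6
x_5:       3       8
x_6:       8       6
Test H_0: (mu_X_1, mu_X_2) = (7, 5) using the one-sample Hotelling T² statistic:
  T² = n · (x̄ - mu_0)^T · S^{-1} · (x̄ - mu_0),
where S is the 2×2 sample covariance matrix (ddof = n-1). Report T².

Step 1 — sample mean vector:
  mean(X_1) = (2 + 8 + 6 + 3 + 3 + 8) / 6 = 30/6 = 5
  mean(X_2) = (4 + 7 + 2 + 6 + 8 + 6) / 6 = 33/6 = 5.5
  x̄ = (5, 5.5),  deviation x̄ - mu_0 = (5, 5.5) - (7, 5) = (-2, 0.5).

Step 2 — sample covariance matrix, S[i,j] = (1/(n-1)) · Σ_k (x_{k,i} - mean_i) · (x_{k,j} - mean_j), divisor n-1 = 5:
  S[X_1,X_1] = ((-3)·(-3) + (3)·(3) + (1)·(1) + (-2)·(-2) + (-2)·(-2) + (3)·(3)) / 5 = 36/5 = 7.2
  S[X_1,X_2] = ((-3)·(-1.5) + (3)·(1.5) + (1)·(-3.5) + (-2)·(0.5) + (-2)·(2.5) + (3)·(0.5)) / 5 = 1/5 = 0.2
  S[X_2,X_2] = ((-1.5)·(-1.5) + (1.5)·(1.5) + (-3.5)·(-3.5) + (0.5)·(0.5) + (2.5)·(2.5) + (0.5)·(0.5)) / 5 = 23.5/5 = 4.7
  S = [[7.2, 0.2],
 [0.2, 4.7]].

Step 3 — invert S. det(S) = 7.2·4.7 - (0.2)² = 33.8.
  S^{-1} = (1/det) · [[d, -b], [-b, a]] = [[0.1391, -0.0059],
 [-0.0059, 0.213]].

Step 4 — quadratic form (x̄ - mu_0)^T · S^{-1} · (x̄ - mu_0):
  S^{-1} · (x̄ - mu_0) = (-0.2811, 0.1183),
  (x̄ - mu_0)^T · [...] = (-2)·(-0.2811) + (0.5)·(0.1183) = 0.6213.

Step 5 — scale by n: T² = 6 · 0.6213 = 3.7278.

T² ≈ 3.7278


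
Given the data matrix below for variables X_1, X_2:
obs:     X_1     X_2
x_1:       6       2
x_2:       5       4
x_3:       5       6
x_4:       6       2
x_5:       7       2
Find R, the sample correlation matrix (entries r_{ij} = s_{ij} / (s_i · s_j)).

Step 1 — column means:
  mean(X_1) = (6 + 5 + 5 + 6 + 7) / 5 = 29/5 = 5.8
  mean(X_2) = (2 + 4 + 6 + 2 + 2) / 5 = 16/5 = 3.2

Step 2 — sample variances and covariances s[i,j] = (1/(n-1)) · Σ_k (x_{k,i} - mean_i) · (x_{k,j} - mean_j), with n-1 = 4:
  s[X_1,X_1] = ((0.2)·(0.2) + (-0.8)·(-0.8) + (-0.8)·(-0.8) + (0.2)·(0.2) + (1.2)·(1.2)) / 4 = 2.8/4 = 0.7
  s[X_1,X_2] = ((0.2)·(-1.2) + (-0.8)·(0.8) + (-0.8)·(2.8) + (0.2)·(-1.2) + (1.2)·(-1.2)) / 4 = -4.8/4 = -1.2
  s[X_2,X_2] = ((-1.2)·(-1.2) + (0.8)·(0.8) + (2.8)·(2.8) + (-1.2)·(-1.2) + (-1.2)·(-1.2)) / 4 = 12.8/4 = 3.2
  Sample standard deviations s_i = √(s[i,i]):
  s(X_1) = √(0.7) = 0.8367
  s(X_2) = √(3.2) = 1.7889

Step 3 — r_{ij} = s_{ij} / (s_i · s_j):
  r[X_1,X_1] = 1 (diagonal).
  r[X_1,X_2] = -1.2 / (0.8367 · 1.7889) = -1.2 / 1.4967 = -0.8018
  r[X_2,X_2] = 1 (diagonal).

R is symmetric with unit diagonal. Assembling:

R = [[1, -0.8018],
 [-0.8018, 1]]


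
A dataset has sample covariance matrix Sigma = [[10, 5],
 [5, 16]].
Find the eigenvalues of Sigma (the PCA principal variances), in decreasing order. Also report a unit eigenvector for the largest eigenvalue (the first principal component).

Step 1 — characteristic polynomial of 2×2 Sigma:
  det(Sigma - λI) = λ² - trace · λ + det = 0.
  trace = 10 + 16 = 26, det = 10·16 - (5)² = 135.
Step 2 — discriminant:
  Δ = trace² - 4·det = 676 - 540 = 136.
Step 3 — eigenvalues:
  λ = (trace ± √Δ)/2 = (26 ± 11.6619)/2,
  λ_1 = 18.831,  λ_2 = 7.169.

Step 4 — unit eigenvector for λ_1: solve (Sigma - λ_1 I)v = 0. First row:
  (10 - 18.831)·v_x + (5)·v_y = 0, i.e. (-8.831)·v_x + (5)·v_y = 0,
  so v ∝ (b, λ_1 - a) = (5, 8.831) = u.
  ||u|| = √((5)² + (8.831)²) = √(102.9857) ≈ 10.1482,
  v_1 = u/||u|| ≈ (0.4927, 0.8702) (||v_1|| = 1).

λ_1 = 18.831,  λ_2 = 7.169;  v_1 ≈ (0.4927, 0.8702)


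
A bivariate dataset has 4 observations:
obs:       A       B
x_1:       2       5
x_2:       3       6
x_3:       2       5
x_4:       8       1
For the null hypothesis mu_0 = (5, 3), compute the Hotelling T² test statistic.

Step 1 — sample mean vector:
  mean(A) = (2 + 3 + 2 + 8) / 4 = 15/4 = 3.75
  mean(B) = (5 + 6 + 5 + 1) / 4 = 17/4 = 4.25
  x̄ = (3.75, 4.25),  deviation x̄ - mu_0 = (3.75, 4.25) - (5, 3) = (-1.25, 1.25).

Step 2 — sample covariance matrix, S[i,j] = (1/(n-1)) · Σ_k (x_{k,i} - mean_i) · (x_{k,j} - mean_j), divisor n-1 = 3:
  S[A,A] = ((-1.75)·(-1.75) + (-0.75)·(-0.75) + (-1.75)·(-1.75) + (4.25)·(4.25)) / 3 = 24.75/3 = 8.25
  S[A,B] = ((-1.75)·(0.75) + (-0.75)·(1.75) + (-1.75)·(0.75) + (4.25)·(-3.25)) / 3 = -17.75/3 = -5.9167
  S[B,B] = ((0.75)·(0.75) + (1.75)·(1.75) + (0.75)·(0.75) + (-3.25)·(-3.25)) / 3 = 14.75/3 = 4.9167
  S = [[8.25, -5.9167],
 [-5.9167, 4.9167]].

Step 3 — invert S. det(S) = 8.25·4.9167 - (-5.9167)² = 5.5556.
  S^{-1} = (1/det) · [[d, -b], [-b, a]] = [[0.885, 1.065],
 [1.065, 1.485]].

Step 4 — quadratic form (x̄ - mu_0)^T · S^{-1} · (x̄ - mu_0):
  S^{-1} · (x̄ - mu_0) = (0.225, 0.525),
  (x̄ - mu_0)^T · [...] = (-1.25)·(0.225) + (1.25)·(0.525) = 0.375.

Step 5 — scale by n: T² = 4 · 0.375 = 1.5.

T² ≈ 1.5


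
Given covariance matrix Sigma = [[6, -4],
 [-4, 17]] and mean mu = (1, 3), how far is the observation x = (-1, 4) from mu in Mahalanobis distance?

Step 1 — centre the observation: (x - mu) = (-2, 1).

Step 2 — invert Sigma. det(Sigma) = 6·17 - (-4)² = 86.
  Sigma^{-1} = (1/det) · [[d, -b], [-b, a]] = [[0.1977, 0.0465],
 [0.0465, 0.0698]].

Step 3 — form the quadratic (x - mu)^T · Sigma^{-1} · (x - mu):
  Sigma^{-1} · (x - mu) = (-0.3488, -0.0233).
  (x - mu)^T · [Sigma^{-1} · (x - mu)] = (-2)·(-0.3488) + (1)·(-0.0233) = 0.6744.

Step 4 — take square root: d = √(0.6744) ≈ 0.8212.

d(x, mu) = √(0.6744) ≈ 0.8212


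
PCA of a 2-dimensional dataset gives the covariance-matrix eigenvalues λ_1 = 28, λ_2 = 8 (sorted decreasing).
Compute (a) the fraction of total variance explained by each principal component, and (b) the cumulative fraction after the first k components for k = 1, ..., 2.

Step 1 — total variance = trace(Sigma) = Σ λ_i = 28 + 8 = 36.

Step 2 — fraction explained by component i = λ_i / Σ λ:
  PC1: 28/36 = 0.7778
  PC2: 8/36 = 0.2222

Step 3 — cumulative fraction after k components = (λ_1 + ... + λ_k) / Σ λ:
  k = 1: 28/36 = 0.7778
  k = 2: (28 + 8)/36 = 36/36 = 1

Summary (fraction, with percent):

explained: PC1 0.7778 (77.78%), PC2 0.2222 (22.22%);  cumulative: 0.7778, 1
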